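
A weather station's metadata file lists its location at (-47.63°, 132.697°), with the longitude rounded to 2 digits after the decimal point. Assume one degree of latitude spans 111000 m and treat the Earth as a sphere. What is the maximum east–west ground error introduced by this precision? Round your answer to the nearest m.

Rounding to 2 decimal places leaves the longitude within ±0.005° of the true value.
Parallels shrink by cos φ, so at 47.63° a degree of longitude is 111000 × 0.6739 ≈ 74804.6 m.
Maximum E–W displacement: 0.005 × 74804.6 = 374.023 m.

374 m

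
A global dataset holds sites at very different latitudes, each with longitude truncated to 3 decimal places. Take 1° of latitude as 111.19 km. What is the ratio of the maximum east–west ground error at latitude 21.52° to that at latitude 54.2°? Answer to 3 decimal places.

1.590

Truncating at 3 decimal places can drop up to a full unit in the last place, so the longitude may be off by as much as 0.001°.
At 21.52°: 0.001° × 111190 × cos 21.52° = 0.001 × 111190 × 0.9303 ≈ 103.44 m.
At 54.2°: 0.001° × 111190 × cos 54.2° = 0.001 × 111190 × 0.5850 ≈ 65.041 m.
Ratio: 103.44 / 65.041 = cos 21.52° / cos 54.2° ≈ 1.5904.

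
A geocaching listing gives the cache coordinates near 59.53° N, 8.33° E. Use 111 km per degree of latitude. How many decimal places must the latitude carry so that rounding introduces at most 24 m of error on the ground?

One degree of latitude covers 111000 m.
With N decimal places the half-ulp bound is 0.5·10⁻ᴺ°, or 0.5·10⁻ᴺ × 111000 m on the ground.
Need 0.5 × 111000 × 10⁻ᴺ ≤ 24 → 10⁻ᴺ ≤ 4.324e-04, so N ≥ 3.36.
N = 3 would give 55.5 m (too coarse); N = 4 gives 5.55 m ≤ 24 m.

4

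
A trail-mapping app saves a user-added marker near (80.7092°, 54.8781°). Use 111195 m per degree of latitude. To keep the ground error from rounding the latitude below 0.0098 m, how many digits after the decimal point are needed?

7 decimal places

One degree of latitude covers 111195 m.
Rounding to N decimal places gives at most 0.5 × 10⁻ᴺ degrees of error, i.e. 0.5 × 10⁻ᴺ × 111195 m.
Need 0.5 × 111195 × 10⁻ᴺ ≤ 0.0098 → 10⁻ᴺ ≤ 1.763e-07, so N ≥ 6.75.
So 7 decimal places suffice (0.00556 m); 6 would allow up to 0.0556 m.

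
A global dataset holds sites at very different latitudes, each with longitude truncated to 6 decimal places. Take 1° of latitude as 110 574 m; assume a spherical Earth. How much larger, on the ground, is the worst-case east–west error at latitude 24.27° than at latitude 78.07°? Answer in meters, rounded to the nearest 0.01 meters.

Truncating at 6 decimal places can drop up to a full unit in the last place, so the longitude may be off by as much as 1e-06°.
Error at 24.27° = 1e-06° × 110574 × cos 24.27° ≈ 0.11057 × 0.9116 = 0.1008 m.
Error at 78.07° = 1e-06° × 110574 × cos 78.07° ≈ 0.11057 × 0.2067 = 0.022857 m.
Difference: 0.1008 − 0.022857 = 0.077944 m.

0.08 meters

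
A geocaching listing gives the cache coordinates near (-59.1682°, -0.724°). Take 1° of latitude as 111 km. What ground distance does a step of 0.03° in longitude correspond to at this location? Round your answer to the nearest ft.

5599 ft

One degree of longitude here spans 111000 × cos 59.1682° = 111000 × 0.5125 ≈ 56889.7 m; 0.03° of that is 1706.69 m.
In feet: 1706.69 m ÷ 0.3048 ≈ 5599.4 ft.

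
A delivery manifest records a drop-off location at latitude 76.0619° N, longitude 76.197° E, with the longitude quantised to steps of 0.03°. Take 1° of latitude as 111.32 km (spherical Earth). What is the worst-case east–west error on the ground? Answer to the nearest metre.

With a 0.03° grid the true value lies within half a step, ±0.03°/2 = ±0.015°, of the stored one.
One degree of longitude at 76.0619° is 111320 × cos 76.0619° ≈ 111320 × 0.2409 = 26814 m.
So at most 0.015° × 26814 ≈ 402.211 m east–west.

402 metres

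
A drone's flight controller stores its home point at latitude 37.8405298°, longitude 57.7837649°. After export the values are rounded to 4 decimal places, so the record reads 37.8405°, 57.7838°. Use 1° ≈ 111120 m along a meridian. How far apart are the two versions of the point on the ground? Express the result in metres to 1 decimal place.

4.5 metres

Δlat = 37.8405298 − 37.8405 = +0.0000298°; Δlon = 57.7837649 − 57.7838 = -0.0000351°.
N–S: 0.0000298° × 111120 m/° = 3.31138 m.
East–west at this latitude: -0.0000351° × 111120 × cos 37.8405° ≈ -0.0000351 × 87753.9 = -3.08016 m.
Distance: √(3.31138² + 3.08016²) ≈ 4.52246 m.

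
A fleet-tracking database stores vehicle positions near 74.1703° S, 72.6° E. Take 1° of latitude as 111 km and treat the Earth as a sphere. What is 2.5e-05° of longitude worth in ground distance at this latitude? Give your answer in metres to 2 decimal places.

One degree of longitude here spans 111000 × cos 74.1703° = 111000 × 0.2728 ≈ 30278.5 m; 2.5e-05° of that is 0.756962 m.

0.76 metres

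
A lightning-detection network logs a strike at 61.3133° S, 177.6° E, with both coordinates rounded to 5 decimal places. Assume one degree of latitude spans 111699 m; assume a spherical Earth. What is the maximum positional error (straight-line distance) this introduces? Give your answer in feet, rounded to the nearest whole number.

Rounding to 5 decimal places leaves each coordinate within ±5e-06° of the true value.
Latitude error → 5e-06 × 111699 = 0.558495 m along the meridian.
East–west component at 61.3133°: 5e-06° × 111699 × cos 61.3133° ≈ 5e-06 × 53617.7 ≈ 0.268089 m.
Worst case both components are at the extreme and orthogonal: √(0.558495² + 0.268089²) ≈ 0.619506 m.
Converting: 0.619506 m × 3.2808 ft/m ≈ 2.0325 ft.

2 feet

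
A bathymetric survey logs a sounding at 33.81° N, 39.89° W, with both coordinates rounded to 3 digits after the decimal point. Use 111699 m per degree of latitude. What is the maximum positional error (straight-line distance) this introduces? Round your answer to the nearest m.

Rounding to 3 decimal places leaves each coordinate within ±0.0005° of the true value.
Latitude error → 0.0005 × 111699 = 55.8495 m along the meridian.
E–W at 33.81°: 0.0005° × 111699 × cos 33.81° = 0.0005 × 111699 × 0.8309 ≈ 46.4046 m.
The two errors are perpendicular, so the maximum displacement is √(55.8495² + 46.4046²) ≈ 72.6124 m.

73 m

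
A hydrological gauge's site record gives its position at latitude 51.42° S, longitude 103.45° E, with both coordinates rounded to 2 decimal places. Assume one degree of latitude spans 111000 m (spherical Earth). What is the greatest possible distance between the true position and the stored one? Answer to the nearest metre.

Rounding to 2 decimal places leaves each coordinate within ±0.005° of the true value.
Latitude error → 0.005 × 111000 = 555 m along the meridian.
East–west component at 51.42°: 0.005° × 111000 × cos 51.42° ≈ 0.005 × 69220.3 ≈ 346.102 m.
Combining orthogonally: (555² + 346.102²)^½ ≈ 654.073 m.

654 metres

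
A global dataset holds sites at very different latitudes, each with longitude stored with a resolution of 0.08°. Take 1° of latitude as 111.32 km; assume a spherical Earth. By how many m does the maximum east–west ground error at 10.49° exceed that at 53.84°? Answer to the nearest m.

With a 0.08° grid the true value lies within half a step, ±0.08°/2 = ±0.04°, of the stored one.
At 10.49°: 0.04° × 111320 × cos 10.49° = 0.04 × 111320 × 0.9833 ≈ 4378.4 m.
At 53.84°: 0.04° × 111320 × cos 53.84° = 0.04 × 111320 × 0.5900 ≈ 2627.3 m.
So the lower-latitude error exceeds the higher by 4378.4 − 2627.3 = 1751 m.

1751 m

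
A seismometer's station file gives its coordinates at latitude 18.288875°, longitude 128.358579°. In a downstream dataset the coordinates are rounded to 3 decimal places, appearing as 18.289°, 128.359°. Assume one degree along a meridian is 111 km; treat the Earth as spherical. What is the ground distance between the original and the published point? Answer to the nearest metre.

46 metres

Δlat = 18.288875 − 18.289 = -0.000125°; Δlon = 128.358579 − 128.359 = -0.000421°.
N–S: -0.000125° × 111000 m/° = -13.875 m.
E–W at 18.289°: -0.000421° × 111000 × cos 18.289° = -0.000421 × 111000 × 0.9495 ≈ -44.3704 m.
Combined displacement = (13.875² + 44.3704²)^½ ≈ 46.4892 m.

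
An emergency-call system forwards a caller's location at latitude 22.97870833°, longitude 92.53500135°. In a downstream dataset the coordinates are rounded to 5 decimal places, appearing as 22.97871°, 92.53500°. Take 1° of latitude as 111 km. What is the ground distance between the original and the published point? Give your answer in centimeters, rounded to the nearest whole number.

23 centimeters

Δlat = 22.97870833 − 22.97871 = -0.00000167°; Δlon = 92.53500135 − 92.53500 = +0.00000135°.
N–S: -0.00000167° × 111000 m/° = -0.18537 m.
E–W at 22.9787°: 0.00000135° × 111000 × cos 22.9787° = 0.00000135 × 111000 × 0.9206 ≈ 0.137959 m.
Combined displacement = (0.18537² + 0.137959²)^½ ≈ 0.231073 m.
That is 0.231073 m = 23.107 cm.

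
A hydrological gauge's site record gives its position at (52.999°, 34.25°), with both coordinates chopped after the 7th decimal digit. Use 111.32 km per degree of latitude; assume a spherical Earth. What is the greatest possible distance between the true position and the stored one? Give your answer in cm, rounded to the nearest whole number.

1 cm

Truncating at 7 decimal places can drop up to a full unit in the last place, so each coordinate may be off by as much as 1e-07°.
N–S: 1e-07° × 111320 m/° = 0.011132 m.
E–W at 52.999°: 1e-07° × 111320 × cos 52.999° = 1e-07 × 111320 × 0.6018 ≈ 0.00669956 m.
Worst case both components are at the extreme and orthogonal: √(0.011132² + 0.00669956²) ≈ 0.0129925 m.
That is 0.0129925 m = 1.2993 cm.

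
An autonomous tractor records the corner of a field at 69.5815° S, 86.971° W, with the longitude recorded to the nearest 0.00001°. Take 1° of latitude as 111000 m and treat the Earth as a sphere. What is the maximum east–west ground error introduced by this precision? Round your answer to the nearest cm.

Rounding to 5 decimal places leaves the longitude within ±5e-06° of the true value.
One degree of longitude at 69.5815° is 111000 × cos 69.5815° ≈ 111000 × 0.3489 = 38725.1 m.
Maximum E–W displacement: 5e-06 × 38725.1 = 0.193625 m.
That is 0.193625 m = 19.363 cm.

19 cm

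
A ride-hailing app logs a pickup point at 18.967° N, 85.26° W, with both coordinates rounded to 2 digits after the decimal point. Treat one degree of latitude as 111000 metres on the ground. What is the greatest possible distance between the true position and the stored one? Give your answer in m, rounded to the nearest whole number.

764 m

Rounding to 2 decimal places leaves each coordinate within ±0.005° of the true value.
North–south component: 0.005° × 111000 = 555 m.
E–W at 18.967°: 0.005° × 111000 × cos 18.967° = 0.005 × 111000 × 0.9457 ≈ 524.867 m.
Worst case both components are at the extreme and orthogonal: √(555² + 524.867²) ≈ 763.878 m.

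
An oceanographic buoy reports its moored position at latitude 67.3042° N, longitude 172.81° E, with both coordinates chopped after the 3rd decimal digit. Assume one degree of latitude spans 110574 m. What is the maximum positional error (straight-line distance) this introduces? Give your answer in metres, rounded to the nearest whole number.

119 metres

Truncating at 3 decimal places can drop up to a full unit in the last place, so each coordinate may be off by as much as 0.001°.
Latitude error → 0.001 × 110574 = 110.574 m along the meridian.
Longitude error → 0.001 × 110574 × cos 67.3042° = 0.001 × 110574 × 0.3858 ≈ 42.6637 m.
The two errors are perpendicular, so the maximum displacement is √(110.574² + 42.6637²) ≈ 118.519 m.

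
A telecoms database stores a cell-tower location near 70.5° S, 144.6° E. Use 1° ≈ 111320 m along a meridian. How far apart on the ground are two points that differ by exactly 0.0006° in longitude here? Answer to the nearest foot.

One degree of longitude here spans 111320 × cos 70.5° = 111320 × 0.3338 ≈ 37159.4 m; 0.0006° of that is 22.2956 m.
In feet: 22.2956 m ÷ 0.3048 ≈ 73.148 ft.

73 feet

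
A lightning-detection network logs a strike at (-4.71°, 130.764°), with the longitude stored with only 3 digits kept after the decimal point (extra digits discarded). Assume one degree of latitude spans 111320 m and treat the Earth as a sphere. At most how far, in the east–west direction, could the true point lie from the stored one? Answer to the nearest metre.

Truncating at 3 decimal places can drop up to a full unit in the last place, so the longitude may be off by as much as 0.001°.
Parallels shrink by cos φ, so at 4.71° a degree of longitude is 111320 × 0.9966 ≈ 110944 m.
Maximum E–W displacement: 0.001 × 110944 = 110.944 m.

111 metres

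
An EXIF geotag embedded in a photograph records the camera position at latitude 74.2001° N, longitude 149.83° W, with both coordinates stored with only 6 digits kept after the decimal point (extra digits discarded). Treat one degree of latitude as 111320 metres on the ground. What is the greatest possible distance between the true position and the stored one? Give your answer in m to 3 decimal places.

Truncating at 6 decimal places can drop up to a full unit in the last place, so each coordinate may be off by as much as 1e-06°.
N–S: 1e-06° × 111320 m/° = 0.11132 m.
East–west component at 74.2001°: 1e-06° × 111320 × cos 74.2001° ≈ 1e-06 × 30310.1 ≈ 0.0303101 m.
The two errors are perpendicular, so the maximum displacement is √(0.11132² + 0.0303101²) ≈ 0.115373 m.

0.115 m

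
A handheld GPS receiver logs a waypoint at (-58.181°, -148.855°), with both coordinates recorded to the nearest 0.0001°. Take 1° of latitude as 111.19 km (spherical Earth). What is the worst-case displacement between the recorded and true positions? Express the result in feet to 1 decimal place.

Rounding to 4 decimal places leaves each coordinate within ±5e-05° of the true value.
Latitude error → 5e-05 × 111190 = 5.5595 m along the meridian.
East–west component at 58.181°: 5e-05° × 111190 × cos 58.181° ≈ 5e-05 × 58623.5 ≈ 2.93118 m.
Combining orthogonally: (5.5595² + 2.93118²)^½ ≈ 6.28489 m.
In feet: 6.28489 m ÷ 0.3048 ≈ 20.62 ft.

20.6 feet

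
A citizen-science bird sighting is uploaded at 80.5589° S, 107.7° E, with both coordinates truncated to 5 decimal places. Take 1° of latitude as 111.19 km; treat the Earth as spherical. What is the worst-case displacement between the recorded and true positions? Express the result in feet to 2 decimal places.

3.70 feet

Truncating at 5 decimal places can drop up to a full unit in the last place, so each coordinate may be off by as much as 1e-05°.
North–south component: 1e-05° × 111190 = 1.1119 m.
East–west component at 80.5589°: 1e-05° × 111190 × cos 80.5589° ≈ 1e-05 × 18238.9 ≈ 0.182389 m.
The two errors are perpendicular, so the maximum displacement is √(1.1119² + 0.182389²) ≈ 1.12676 m.
Converting: 1.12676 m × 3.2808 ft/m ≈ 3.6967 ft.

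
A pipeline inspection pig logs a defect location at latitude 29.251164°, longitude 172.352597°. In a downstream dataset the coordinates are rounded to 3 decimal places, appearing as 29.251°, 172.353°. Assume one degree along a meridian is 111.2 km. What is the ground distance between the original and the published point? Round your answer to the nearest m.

43 m

Δlat = 29.251164 − 29.251 = +0.000164°; Δlon = 172.352597 − 172.353 = -0.000403°.
North–south shift: 0.000164 × 111200 = 18.2368 m.
East–west at this latitude: -0.000403° × 111200 × cos 29.251° ≈ -0.000403 × 97020.6 = -39.0993 m.
Hypotenuse of the two orthogonal shifts: √(18.2368² + 39.0993²) = 43.1432 m.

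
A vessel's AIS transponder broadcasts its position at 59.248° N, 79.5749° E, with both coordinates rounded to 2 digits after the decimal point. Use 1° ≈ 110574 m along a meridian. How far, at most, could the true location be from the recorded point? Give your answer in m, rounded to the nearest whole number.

Rounding to 2 decimal places leaves each coordinate within ±0.005° of the true value.
Latitude error → 0.005 × 110574 = 552.87 m along the meridian.
Longitude error → 0.005 × 110574 × cos 59.248° = 0.005 × 110574 × 0.5113 ≈ 282.695 m.
Combining orthogonally: (552.87² + 282.695²)^½ ≈ 620.952 m.

621 m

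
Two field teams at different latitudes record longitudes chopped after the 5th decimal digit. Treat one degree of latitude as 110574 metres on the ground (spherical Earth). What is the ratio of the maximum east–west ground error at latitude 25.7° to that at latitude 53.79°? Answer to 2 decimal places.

1.53

Truncating at 5 decimal places can drop up to a full unit in the last place, so the longitude may be off by as much as 1e-05°.
At 25.7°: 1e-05° × 110574 × cos 25.7° = 1e-05 × 110574 × 0.9011 ≈ 0.99636 m.
At 53.79°: 1e-05° × 110574 × cos 53.79° = 1e-05 × 110574 × 0.5907 ≈ 0.65321 m.
Ratio: 0.99636 / 0.65321 = cos 25.7° / cos 53.79° ≈ 1.5253.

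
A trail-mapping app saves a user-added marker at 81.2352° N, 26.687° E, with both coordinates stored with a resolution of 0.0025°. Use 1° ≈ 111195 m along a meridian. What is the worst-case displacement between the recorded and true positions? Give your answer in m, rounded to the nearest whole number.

With a 0.0025° grid the true value lies within half a step, ±0.0025°/2 = ±0.00125°, of the stored one.
Latitude error → 0.00125 × 111195 = 138.994 m along the meridian.
Longitude error → 0.00125 × 111195 × cos 81.2352° = 0.00125 × 111195 × 0.1524 ≈ 21.1797 m.
The two errors are perpendicular, so the maximum displacement is √(138.994² + 21.1797²) ≈ 140.598 m.

141 m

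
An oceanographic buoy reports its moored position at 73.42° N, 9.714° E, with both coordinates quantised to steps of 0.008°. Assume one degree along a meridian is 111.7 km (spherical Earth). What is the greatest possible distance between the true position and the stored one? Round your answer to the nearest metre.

465 metres

With a 0.008° grid the true value lies within half a step, ±0.008°/2 = ±0.004°, of the stored one.
N–S: 0.004° × 111700 m/° = 446.8 m.
E–W at 73.42°: 0.004° × 111700 × cos 73.42° = 0.004 × 111700 × 0.2854 ≈ 127.496 m.
The two errors are perpendicular, so the maximum displacement is √(446.8² + 127.496²) ≈ 464.635 m.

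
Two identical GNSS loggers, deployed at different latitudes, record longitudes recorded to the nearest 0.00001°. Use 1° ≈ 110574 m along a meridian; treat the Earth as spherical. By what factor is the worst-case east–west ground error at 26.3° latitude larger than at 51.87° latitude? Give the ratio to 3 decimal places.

1.452

Rounding to 5 decimal places leaves the longitude within ±5e-06° of the true value.
At 26.3°: 5e-06° × 110574 × cos 26.3° = 5e-06 × 110574 × 0.8965 ≈ 0.49564 m.
At 51.87°: 5e-06° × 110574 × cos 51.87° = 5e-06 × 110574 × 0.6174 ≈ 0.34137 m.
The ratio reduces to cos 26.3° / cos 51.87° = 0.8965/0.6174 ≈ 1.4519.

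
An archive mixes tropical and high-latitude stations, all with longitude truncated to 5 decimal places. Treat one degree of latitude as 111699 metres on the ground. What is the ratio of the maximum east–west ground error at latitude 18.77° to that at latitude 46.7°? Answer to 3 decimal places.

Truncating at 5 decimal places can drop up to a full unit in the last place, so the longitude may be off by as much as 1e-05°.
At 18.77°: 1e-05° × 111699 × cos 18.77° = 1e-05 × 111699 × 0.9468 ≈ 1.0576 m.
At 46.7°: 1e-05° × 111699 × cos 46.7° = 1e-05 × 111699 × 0.6858 ≈ 0.76605 m.
The ratio reduces to cos 18.77° / cos 46.7° = 0.9468/0.6858 ≈ 1.3806.

1.381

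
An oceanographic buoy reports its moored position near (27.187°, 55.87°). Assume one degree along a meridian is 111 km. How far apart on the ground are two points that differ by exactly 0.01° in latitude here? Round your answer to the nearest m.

0.01° × 111000 m/° = 1110 m.

1110 m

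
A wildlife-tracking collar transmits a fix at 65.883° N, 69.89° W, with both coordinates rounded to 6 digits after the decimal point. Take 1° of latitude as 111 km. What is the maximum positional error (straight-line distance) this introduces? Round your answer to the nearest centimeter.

6 centimeters

Rounding to 6 decimal places leaves each coordinate within ±5e-07° of the true value.
North–south component: 5e-07° × 111000 = 0.0555 m.
Longitude error → 5e-07 × 111000 × cos 65.883° = 5e-07 × 111000 × 0.4086 ≈ 0.0226774 m.
Combining orthogonally: (0.0555² + 0.0226774²)^½ ≈ 0.0599543 m.
That is 0.0599543 m = 5.9954 cm.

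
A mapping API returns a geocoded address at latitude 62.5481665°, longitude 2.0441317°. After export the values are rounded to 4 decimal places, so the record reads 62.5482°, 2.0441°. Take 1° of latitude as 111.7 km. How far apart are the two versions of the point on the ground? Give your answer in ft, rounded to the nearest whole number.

13 ft

The latitude changed by -0.0000335° and the longitude by +0.0000317°.
N–S: -0.0000335° × 111700 m/° = -3.74195 m.
East–west at this latitude: 0.0000317° × 111700 × cos 62.5482° ≈ 0.0000317 × 51494 = 1.63236 m.
Combined displacement = (3.74195² + 1.63236²)^½ ≈ 4.0825 m.
Converting: 4.0825 m × 3.2808 ft/m ≈ 13.394 ft.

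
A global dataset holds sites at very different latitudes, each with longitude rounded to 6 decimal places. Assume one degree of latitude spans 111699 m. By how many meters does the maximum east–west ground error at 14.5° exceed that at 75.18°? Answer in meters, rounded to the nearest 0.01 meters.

Rounding to 6 decimal places leaves the longitude within ±5e-07° of the true value.
At 14.5°: 5e-07° × 111699 × cos 14.5° = 5e-07 × 111699 × 0.9681 ≈ 0.054071 m.
Error at 75.18° = 5e-07° × 111699 × cos 75.18° ≈ 0.055849 × 0.2558 = 0.014285 m.
Difference: 0.054071 − 0.014285 = 0.039785 m.

0.04 meters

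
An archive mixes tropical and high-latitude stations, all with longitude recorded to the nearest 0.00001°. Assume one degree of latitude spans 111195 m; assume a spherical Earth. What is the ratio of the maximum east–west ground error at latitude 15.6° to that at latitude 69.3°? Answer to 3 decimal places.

2.725

Rounding to 5 decimal places leaves the longitude within ±5e-06° of the true value.
Error at 15.6° = 5e-06° × 111195 × cos 15.6° ≈ 0.55597 × 0.9632 = 0.53549 m.
Error at 69.3° = 5e-06° × 111195 × cos 69.3° ≈ 0.55597 × 0.3535 = 0.19652 m.
The ratio reduces to cos 15.6° / cos 69.3° = 0.9632/0.3535 ≈ 2.7248.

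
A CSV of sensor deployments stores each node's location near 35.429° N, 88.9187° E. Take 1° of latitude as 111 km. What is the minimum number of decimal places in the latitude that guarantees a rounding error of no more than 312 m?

3 decimal places

One degree of latitude covers 111000 m.
Rounding to N decimal places gives at most 0.5 × 10⁻ᴺ degrees of error, i.e. 0.5 × 10⁻ᴺ × 111000 m.
Setting 55500 × 10⁻ᴺ ≤ 312 gives 10ᴺ ≥ 177.9, i.e. N ≥ 2.25.
So 3 decimal places suffice (55.5 m); 2 would allow up to 555 m.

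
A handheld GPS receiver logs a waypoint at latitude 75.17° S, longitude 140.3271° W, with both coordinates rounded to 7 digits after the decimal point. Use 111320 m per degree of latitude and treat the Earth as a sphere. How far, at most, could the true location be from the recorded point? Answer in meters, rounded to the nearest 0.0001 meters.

0.0057 meters

Rounding to 7 decimal places leaves each coordinate within ±5e-08° of the true value.
North–south component: 5e-08° × 111320 = 0.005566 m.
E–W at 75.17°: 5e-08° × 111320 × cos 75.17° = 5e-08 × 111320 × 0.2560 ≈ 0.00142463 m.
The two errors are perpendicular, so the maximum displacement is √(0.005566² + 0.00142463²) ≈ 0.00574543 m.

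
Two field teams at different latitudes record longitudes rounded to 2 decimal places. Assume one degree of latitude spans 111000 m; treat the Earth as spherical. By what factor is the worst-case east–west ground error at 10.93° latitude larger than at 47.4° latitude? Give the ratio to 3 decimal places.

1.451

Rounding to 2 decimal places leaves the longitude within ±0.005° of the true value.
At 10.93°: 0.005° × 111000 × cos 10.93° = 0.005 × 111000 × 0.9819 ≈ 544.93 m.
At 47.4°: 0.005° × 111000 × cos 47.4° = 0.005 × 111000 × 0.6769 ≈ 375.67 m.
The ratio reduces to cos 10.93° / cos 47.4° = 0.9819/0.6769 ≈ 1.4506.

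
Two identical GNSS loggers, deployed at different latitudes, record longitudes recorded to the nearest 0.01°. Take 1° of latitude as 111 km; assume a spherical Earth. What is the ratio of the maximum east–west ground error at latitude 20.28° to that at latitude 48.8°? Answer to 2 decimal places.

Rounding to 2 decimal places leaves the longitude within ±0.005° of the true value.
At 20.28°: 0.005° × 111000 × cos 20.28° = 0.005 × 111000 × 0.9380 ≈ 520.6 m.
At 48.8°: 0.005° × 111000 × cos 48.8° = 0.005 × 111000 × 0.6587 ≈ 365.57 m.
The ratio reduces to cos 20.28° / cos 48.8° = 0.9380/0.6587 ≈ 1.4241.

1.42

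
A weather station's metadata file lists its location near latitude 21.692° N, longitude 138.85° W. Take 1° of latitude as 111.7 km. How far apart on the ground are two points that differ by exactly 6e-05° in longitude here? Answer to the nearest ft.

6e-05° of longitude at 21.692° is 6e-05 × 111700 × cos 21.692° ≈ 6e-05 × 103790 = 6.22739 m.
Converting: 6.22739 m × 3.2808 ft/m ≈ 20.431 ft.

20 ft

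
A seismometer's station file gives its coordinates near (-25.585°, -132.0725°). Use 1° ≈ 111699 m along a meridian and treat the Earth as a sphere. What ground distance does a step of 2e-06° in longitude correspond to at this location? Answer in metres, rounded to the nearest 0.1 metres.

0.2 metres

At 25.585° a degree of longitude is 111699 × cos 25.585° ≈ 100746 m, so 2e-06° corresponds to 0.201493 m.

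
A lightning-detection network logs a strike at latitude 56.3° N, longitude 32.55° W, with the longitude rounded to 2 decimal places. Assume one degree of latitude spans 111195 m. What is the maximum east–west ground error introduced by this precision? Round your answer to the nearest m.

308 m

Rounding to 2 decimal places leaves the longitude within ±0.005° of the true value.
Parallels shrink by cos φ, so at 56.3° a degree of longitude is 111195 × 0.5548 ≈ 61695.9 m.
East–west error: 0.005° × 61695.9 m/° ≈ 308.48 m.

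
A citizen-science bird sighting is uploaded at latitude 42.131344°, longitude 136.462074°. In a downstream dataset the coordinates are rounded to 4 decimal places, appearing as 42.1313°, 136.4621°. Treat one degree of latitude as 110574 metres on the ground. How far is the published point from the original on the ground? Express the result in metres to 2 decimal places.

5.31 metres

The latitude changed by +0.000044° and the longitude by -0.000026°.
N–S: 0.000044° × 110574 m/° = 4.86526 m.
E–W at 42.1313°: -0.000026° × 110574 × cos 42.1313° = -0.000026 × 110574 × 0.7416 ≈ -2.13207 m.
Combined displacement = (4.86526² + 2.13207²)^½ ≈ 5.31192 m.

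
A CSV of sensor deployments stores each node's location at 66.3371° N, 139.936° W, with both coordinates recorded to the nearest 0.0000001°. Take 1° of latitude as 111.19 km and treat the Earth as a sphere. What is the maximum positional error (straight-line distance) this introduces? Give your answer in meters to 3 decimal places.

Rounding to 7 decimal places leaves each coordinate within ±5e-08° of the true value.
North–south component: 5e-08° × 111190 = 0.0055595 m.
Longitude error → 5e-08 × 111190 × cos 66.3371° = 5e-08 × 111190 × 0.4014 ≈ 0.00223133 m.
Worst case both components are at the extreme and orthogonal: √(0.0055595² + 0.00223133²) ≈ 0.00599057 m.

0.006 meters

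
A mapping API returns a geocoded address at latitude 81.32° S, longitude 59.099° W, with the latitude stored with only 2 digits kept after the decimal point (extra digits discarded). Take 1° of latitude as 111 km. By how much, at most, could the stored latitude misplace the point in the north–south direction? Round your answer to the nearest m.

Truncating at 2 decimal places can drop up to a full unit in the last place, so the latitude may be off by as much as 0.01°.
North–south distance: 0.01° × 111000 m/° = 1110 m.

1110 m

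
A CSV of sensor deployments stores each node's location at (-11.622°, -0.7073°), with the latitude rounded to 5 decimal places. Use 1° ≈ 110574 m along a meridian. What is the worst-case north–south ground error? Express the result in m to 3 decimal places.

0.553 m

Rounding to 5 decimal places leaves the latitude within ±5e-06° of the true value.
So the N–S error is at most 5e-06 × 110574 = 0.55287 m.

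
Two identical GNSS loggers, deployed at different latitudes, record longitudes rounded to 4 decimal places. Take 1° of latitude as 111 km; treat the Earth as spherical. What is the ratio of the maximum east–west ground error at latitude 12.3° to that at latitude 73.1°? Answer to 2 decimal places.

Rounding to 4 decimal places leaves the longitude within ±5e-05° of the true value.
At 12.3°: 5e-05° × 111000 × cos 12.3° = 5e-05 × 111000 × 0.9770 ≈ 5.4226 m.
At 73.1°: 5e-05° × 111000 × cos 73.1° = 5e-05 × 111000 × 0.2907 ≈ 1.6134 m.
The ratio reduces to cos 12.3° / cos 73.1° = 0.9770/0.2907 ≈ 3.3610.

3.36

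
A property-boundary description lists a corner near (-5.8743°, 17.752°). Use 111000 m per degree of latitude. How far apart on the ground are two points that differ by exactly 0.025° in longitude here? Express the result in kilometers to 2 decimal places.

One degree of longitude here spans 111000 × cos 5.8743° = 111000 × 0.9947 ≈ 110417 m; 0.025° of that is 2760.43 m.
That is 2760.43 m = 2.7604 km.

2.76 kilometers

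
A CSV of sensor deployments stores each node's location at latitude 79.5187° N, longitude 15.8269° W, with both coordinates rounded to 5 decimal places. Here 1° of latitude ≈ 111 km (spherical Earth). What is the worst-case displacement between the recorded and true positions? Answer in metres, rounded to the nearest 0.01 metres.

0.56 metres

Rounding to 5 decimal places leaves each coordinate within ±5e-06° of the true value.
North–south component: 5e-06° × 111000 = 0.555 m.
East–west component at 79.5187°: 5e-06° × 111000 × cos 79.5187° ≈ 5e-06 × 20192.5 ≈ 0.100963 m.
The two errors are perpendicular, so the maximum displacement is √(0.555² + 0.100963²) ≈ 0.564109 m.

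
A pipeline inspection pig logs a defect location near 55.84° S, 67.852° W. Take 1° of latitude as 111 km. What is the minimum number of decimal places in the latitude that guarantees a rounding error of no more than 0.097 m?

6 decimal places

One degree of latitude covers 111000 m.
N decimal places → at most half a unit in the last place, 0.5 × 10⁻ᴺ° = 111000/2 × 10⁻ᴺ m.
Need 0.5 × 111000 × 10⁻ᴺ ≤ 0.097 → 10⁻ᴺ ≤ 1.748e-06, so N ≥ 5.76.
So 6 decimal places suffice (0.0555 m); 5 would allow up to 0.555 m.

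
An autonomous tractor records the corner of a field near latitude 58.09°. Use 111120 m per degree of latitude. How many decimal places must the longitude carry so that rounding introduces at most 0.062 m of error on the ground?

At 58.09° one degree of longitude covers 111120 × cos 58.09° ≈ 111120 × 0.5286 ≈ 58736.5 m.
Rounding to N decimal places gives at most 0.5 × 10⁻ᴺ degrees of error, i.e. 0.5 × 10⁻ᴺ × 58736.5 m.
Setting 29368.3 × 10⁻ᴺ ≤ 0.062 gives 10ᴺ ≥ 4.737e+05, i.e. N ≥ 5.68.
At 5 places the error can reach 0.294 m, but 6 places keeps it to 0.0294 m.

6 decimal places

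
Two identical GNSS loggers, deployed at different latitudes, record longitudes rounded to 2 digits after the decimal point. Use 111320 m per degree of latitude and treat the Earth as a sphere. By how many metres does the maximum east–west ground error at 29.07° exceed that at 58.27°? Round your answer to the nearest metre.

194 metres

Rounding to 2 decimal places leaves the longitude within ±0.005° of the true value.
Error at 29.07° = 0.005° × 111320 × cos 29.07° ≈ 556.6 × 0.8740 = 486.48 m.
Error at 58.27° = 0.005° × 111320 × cos 58.27° ≈ 556.6 × 0.5259 = 292.73 m.
Difference: 486.48 − 292.73 = 193.76 m.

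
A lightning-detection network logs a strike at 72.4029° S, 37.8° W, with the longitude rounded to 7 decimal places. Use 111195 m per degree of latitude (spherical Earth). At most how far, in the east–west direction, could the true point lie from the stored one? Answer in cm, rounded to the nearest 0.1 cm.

Rounding to 7 decimal places leaves the longitude within ±5e-08° of the true value.
One degree of longitude at 72.4029° is 111195 × cos 72.4029° ≈ 111195 × 0.3023 = 33616.7 m.
So at most 5e-08° × 33616.7 ≈ 0.00168083 m east–west.
That is 0.00168083 m = 0.16808 cm.

0.2 cm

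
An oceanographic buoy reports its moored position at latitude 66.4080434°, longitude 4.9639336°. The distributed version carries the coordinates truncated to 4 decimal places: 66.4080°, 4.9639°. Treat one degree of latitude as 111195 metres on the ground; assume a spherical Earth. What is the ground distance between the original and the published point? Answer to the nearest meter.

The latitude changed by +0.0000434° and the longitude by +0.0000336°.
North–south shift: 0.0000434 × 111195 = 4.82586 m.
East–west at this latitude: 0.0000336° × 111195 × cos 66.408° ≈ 0.0000336 × 44502.6 = 1.49529 m.
Distance: √(4.82586² + 1.49529²) ≈ 5.05221 m.

5 meters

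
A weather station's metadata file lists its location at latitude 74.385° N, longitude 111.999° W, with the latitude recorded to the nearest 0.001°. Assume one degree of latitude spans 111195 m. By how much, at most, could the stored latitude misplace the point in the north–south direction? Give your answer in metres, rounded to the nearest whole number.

56 metres

Rounding to 3 decimal places leaves the latitude within ±0.0005° of the true value.
North–south distance: 0.0005° × 111195 m/° = 55.5975 m.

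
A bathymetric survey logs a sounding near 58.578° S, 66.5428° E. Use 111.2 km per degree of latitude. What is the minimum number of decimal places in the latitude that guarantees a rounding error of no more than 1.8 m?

One degree of latitude covers 111200 m.
With N decimal places the half-ulp bound is 0.5·10⁻ᴺ°, or 0.5·10⁻ᴺ × 111200 m on the ground.
Need 0.5 × 111200 × 10⁻ᴺ ≤ 1.8 → 10⁻ᴺ ≤ 3.237e-05, so N ≥ 4.49.
At 4 places the error can reach 5.56 m, but 5 places keeps it to 0.556 m.

5 decimal places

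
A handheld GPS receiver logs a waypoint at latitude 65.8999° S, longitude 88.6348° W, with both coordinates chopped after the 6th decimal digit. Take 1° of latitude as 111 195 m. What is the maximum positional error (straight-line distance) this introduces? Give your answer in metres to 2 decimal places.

0.12 metres

Truncating at 6 decimal places can drop up to a full unit in the last place, so each coordinate may be off by as much as 1e-06°.
North–south component: 1e-06° × 111195 = 0.111195 m.
E–W at 65.8999°: 1e-06° × 111195 × cos 65.8999° = 1e-06 × 111195 × 0.4083 ≈ 0.0454045 m.
Combining orthogonally: (0.111195² + 0.0454045²)^½ ≈ 0.120108 m.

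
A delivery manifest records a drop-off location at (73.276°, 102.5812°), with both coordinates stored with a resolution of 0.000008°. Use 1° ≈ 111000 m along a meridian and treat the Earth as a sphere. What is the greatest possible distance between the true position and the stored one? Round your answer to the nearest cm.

With a 0.000008° grid the true value lies within half a step, ±0.000008°/2 = ±4e-06°, of the stored one.
Latitude error → 4e-06 × 111000 = 0.444 m along the meridian.
East–west component at 73.276°: 4e-06° × 111000 × cos 73.276° ≈ 4e-06 × 31941.5 ≈ 0.127766 m.
The two errors are perpendicular, so the maximum displacement is √(0.444² + 0.127766²) ≈ 0.462018 m.
That is 0.462018 m = 46.202 cm.

46 cm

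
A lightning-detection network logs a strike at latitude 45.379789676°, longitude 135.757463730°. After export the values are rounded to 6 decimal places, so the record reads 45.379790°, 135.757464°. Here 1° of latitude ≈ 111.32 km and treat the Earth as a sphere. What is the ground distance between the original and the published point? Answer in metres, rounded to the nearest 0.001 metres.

The latitude changed by -0.000000324° and the longitude by -0.000000270°.
North–south shift: -0.000000324 × 111320 = -0.0360677 m.
East–west at this latitude: -0.000000270° × 111320 × cos 45.3798° ≈ -0.000000270 × 78191.6 = -0.0211117 m.
Hypotenuse of the two orthogonal shifts: √(0.0360677² + 0.0211117²) = 0.0417921 m.

0.042 metres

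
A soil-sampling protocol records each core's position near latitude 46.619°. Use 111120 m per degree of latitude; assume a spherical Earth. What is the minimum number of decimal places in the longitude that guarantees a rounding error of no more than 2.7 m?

5 decimal places

At 46.619° one degree of longitude covers 111120 × cos 46.619° ≈ 111120 × 0.6868 ≈ 76322.4 m.
Rounding to N decimal places gives at most 0.5 × 10⁻ᴺ degrees of error, i.e. 0.5 × 10⁻ᴺ × 76322.4 m.
Setting 38161.2 × 10⁻ᴺ ≤ 2.7 gives 10ᴺ ≥ 1.413e+04, i.e. N ≥ 4.15.
So 5 decimal places suffice (0.382 m); 4 would allow up to 3.82 m.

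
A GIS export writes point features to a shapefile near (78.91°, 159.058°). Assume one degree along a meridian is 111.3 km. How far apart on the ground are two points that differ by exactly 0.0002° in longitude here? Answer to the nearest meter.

4 meters

At 78.91° a degree of longitude is 111300 × cos 78.91° ≈ 21408.6 m, so 0.0002° corresponds to 4.28173 m.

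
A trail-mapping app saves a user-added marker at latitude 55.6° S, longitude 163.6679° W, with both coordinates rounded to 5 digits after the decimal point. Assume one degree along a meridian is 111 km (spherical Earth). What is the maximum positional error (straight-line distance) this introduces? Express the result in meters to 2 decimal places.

0.64 meters

Rounding to 5 decimal places leaves each coordinate within ±5e-06° of the true value.
North–south component: 5e-06° × 111000 = 0.555 m.
East–west component at 55.6°: 5e-06° × 111000 × cos 55.6° ≈ 5e-06 × 62711.3 ≈ 0.313557 m.
The two errors are perpendicular, so the maximum displacement is √(0.555² + 0.313557²) ≈ 0.63745 m.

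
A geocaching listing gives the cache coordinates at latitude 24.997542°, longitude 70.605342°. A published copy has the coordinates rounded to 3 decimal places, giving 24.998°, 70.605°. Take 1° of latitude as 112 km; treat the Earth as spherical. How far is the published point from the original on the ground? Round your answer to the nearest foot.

203 feet

Δlat = 24.997542 − 24.998 = -0.000458°; Δlon = 70.605342 − 70.605 = +0.000342°.
North–south shift: -0.000458 × 112000 = -51.296 m.
East–west at this latitude: 0.000342° × 112000 × cos 24.998° ≈ 0.000342 × 101508 = 34.7158 m.
Distance: √(51.296² + 34.7158²) ≈ 61.9392 m.
In feet: 61.9392 m ÷ 0.3048 ≈ 203.21 ft.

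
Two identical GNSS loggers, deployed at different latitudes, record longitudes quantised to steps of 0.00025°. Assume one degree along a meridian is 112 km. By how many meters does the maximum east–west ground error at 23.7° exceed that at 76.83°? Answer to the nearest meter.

10 meters

With a 0.00025° grid the true value lies within half a step, ±0.00025°/2 = ±0.000125°, of the stored one.
At 23.7°: 0.000125° × 112000 × cos 23.7° = 0.000125 × 112000 × 0.9157 ≈ 12.819 m.
Error at 76.83° = 0.000125° × 112000 × cos 76.83° ≈ 14 × 0.2278 = 3.1898 m.
Difference: 12.819 − 3.1898 = 9.6295 m.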